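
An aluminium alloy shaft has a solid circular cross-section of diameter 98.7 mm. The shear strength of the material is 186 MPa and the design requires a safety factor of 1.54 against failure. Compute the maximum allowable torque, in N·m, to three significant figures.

T_allow = 22800 N·m

τ_allow = 186/1.54 = 120.8 MPa.
For a solid shaft T_allow = τ_allow·πd³/16; πd³/16 = π×98.7³/16 = 188800 mm³.
T_allow = 120.8×188800 = 2.280×10^7 N·mm = 22800 N·m.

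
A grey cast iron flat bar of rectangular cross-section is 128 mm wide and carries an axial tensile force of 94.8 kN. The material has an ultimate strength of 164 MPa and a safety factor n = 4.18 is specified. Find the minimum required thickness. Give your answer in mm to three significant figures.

t = 18.9 mm

σ_allow = 164/4.18 = 39.23 MPa.
Required area A = F/σ_allow = 94800/39.23 = 2416 mm².
t = A/w = 2416/128 = 18.88 mm.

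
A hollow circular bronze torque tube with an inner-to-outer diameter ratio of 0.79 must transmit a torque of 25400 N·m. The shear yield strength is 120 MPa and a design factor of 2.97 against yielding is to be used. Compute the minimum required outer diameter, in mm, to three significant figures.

d_o = 174 mm

τ_allow = 120/2.97 = 40.40 MPa.
For a hollow shaft τ = 16T/[πd_o³(1−k⁴)] with k = 0.79, so 1−k⁴ = 0.6105.
d_o³ = 16T/[π τ_allow (1−k⁴)] = 16×2.5400×10^7/(π×40.40×0.6105) = 5.244×10^6 mm³.
d_o = 173.7 mm.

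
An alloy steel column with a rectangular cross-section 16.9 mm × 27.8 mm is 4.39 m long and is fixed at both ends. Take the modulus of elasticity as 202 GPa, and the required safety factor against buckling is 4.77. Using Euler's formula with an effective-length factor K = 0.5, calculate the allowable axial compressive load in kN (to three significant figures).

P_allow = 0.970 kN

Buckling occurs about the weak axis: I_min = h·b³/12 = 27.8×16.9³/12 = 11180 mm⁴ (b = 16.9 mm is the smaller dimension).
Effective length L_e = KL = 0.5×4.39 m = 2195 mm.
Euler critical load P_cr = π²EI/L_e² = π²×202000×11180/2195² = 4627 N.
P_allow = P_cr/n = 4627/4.77 = 970.0 N.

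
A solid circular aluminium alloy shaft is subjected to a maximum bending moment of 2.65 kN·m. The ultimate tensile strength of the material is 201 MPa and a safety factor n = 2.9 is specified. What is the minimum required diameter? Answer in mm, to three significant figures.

σ_allow = 201/2.9 = 69.31 MPa.
For a solid circular section σ = 32M/(πd³), so d³ = 32M/(π σ_allow) = 32×2650000/(π×69.31) = 389400 mm³.
d = 73.03 mm.

d = 73.0 mm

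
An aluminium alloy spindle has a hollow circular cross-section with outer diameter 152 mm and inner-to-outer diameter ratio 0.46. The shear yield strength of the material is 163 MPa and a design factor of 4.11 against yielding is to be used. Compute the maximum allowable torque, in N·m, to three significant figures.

τ_allow = 163/4.11 = 39.66 MPa.
For a hollow shaft T_allow = τ_allow·πd_o³(1−k⁴)/16 with 1−k⁴ = 0.9552, so πd_o³(1−k⁴)/16 = 658700 mm³.
T_allow = 39.66×658700 = 2.612×10^7 N·mm = 26120 N·m.

T_allow = 26100 N·m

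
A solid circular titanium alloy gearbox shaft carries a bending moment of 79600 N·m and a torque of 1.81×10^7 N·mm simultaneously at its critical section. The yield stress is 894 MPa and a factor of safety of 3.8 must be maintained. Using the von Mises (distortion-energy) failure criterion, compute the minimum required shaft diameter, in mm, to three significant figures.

σ_allow = σ_y/n = 894/3.8 = 235.3 MPa.
For a solid shaft σ_b = 32M/(πd³) and τ = 16T/(πd³), so the von Mises stress is σ' = (16/πd³)·√(4M²+3T²).
√(4M²+3T²) = √(4×(7.960×10^7)² + 3×(1.810×10^7)²) = 1.623×10^8 N·mm.
d³ = 16×1.623×10^8/(π×235.3) = 3.513×10^6 mm³.
d = 152.0 mm.

d = 152 mm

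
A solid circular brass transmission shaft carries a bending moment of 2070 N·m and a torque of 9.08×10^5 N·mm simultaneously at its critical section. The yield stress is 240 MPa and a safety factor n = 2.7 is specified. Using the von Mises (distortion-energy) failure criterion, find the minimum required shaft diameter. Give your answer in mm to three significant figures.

d = 63.3 mm

σ_allow = σ_y/n = 240/2.7 = 88.89 MPa.
For a solid shaft σ_b = 32M/(πd³) and τ = 16T/(πd³), so the von Mises stress is σ' = (16/πd³)·√(4M²+3T²).
√(4M²+3T²) = √(4×(2.070×10^6)² + 3×(908000)²) = 4.429×10^6 N·mm.
d³ = 16×4.429×10^6/(π×88.89) = 253700 mm³.
d = 63.31 mm.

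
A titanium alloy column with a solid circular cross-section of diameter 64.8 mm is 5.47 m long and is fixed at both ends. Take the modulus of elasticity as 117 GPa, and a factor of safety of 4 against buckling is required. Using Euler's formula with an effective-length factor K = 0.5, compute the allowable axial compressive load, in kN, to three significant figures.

P_allow = 33.4 kN

I = πd⁴/64 = π×64.8⁴/64 = 865500 mm⁴.
Effective length L_e = KL = 0.5×5.47 m = 2735 mm.
Euler critical load P_cr = π²EI/L_e² = π²×117000×865500/2735² = 133600 N.
P_allow = P_cr/n = 133600/4 = 33400 N.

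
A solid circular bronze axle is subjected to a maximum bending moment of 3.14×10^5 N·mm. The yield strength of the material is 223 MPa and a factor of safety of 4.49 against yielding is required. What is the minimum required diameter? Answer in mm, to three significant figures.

d = 40.1 mm

σ_allow = 223/4.49 = 49.67 MPa.
For a solid circular section σ = 32M/(πd³), so d³ = 32M/(π σ_allow) = 32×314000/(π×49.67) = 64400 mm³.
d = 40.08 mm.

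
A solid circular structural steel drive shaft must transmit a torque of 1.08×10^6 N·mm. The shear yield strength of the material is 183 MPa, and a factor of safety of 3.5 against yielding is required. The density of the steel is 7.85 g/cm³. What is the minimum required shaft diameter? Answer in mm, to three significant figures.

Allowable shear stress τ_allow = 183/3.5 = 52.29 MPa.
For a solid shaft τ = 16T/(πd³), so d³ = 16T/(π τ_allow) = 16×1080000/(π×52.29) = 105200 mm³.
d = (105200)^(1/3) = 47.21 mm.

d = 47.2 mm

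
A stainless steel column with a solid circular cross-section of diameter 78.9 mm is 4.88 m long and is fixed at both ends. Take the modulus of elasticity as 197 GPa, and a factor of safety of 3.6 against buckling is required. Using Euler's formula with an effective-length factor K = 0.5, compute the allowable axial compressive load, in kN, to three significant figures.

I = πd⁴/64 = π×78.9⁴/64 = 1.902×10^6 mm⁴.
Effective length L_e = KL = 0.5×4.88 m = 2440 mm.
Euler critical load P_cr = π²EI/L_e² = π²×197000×1.902×10^6/2440² = 621200 N.
P_allow = P_cr/n = 621200/3.6 = 172600 N.

P_allow = 173 kN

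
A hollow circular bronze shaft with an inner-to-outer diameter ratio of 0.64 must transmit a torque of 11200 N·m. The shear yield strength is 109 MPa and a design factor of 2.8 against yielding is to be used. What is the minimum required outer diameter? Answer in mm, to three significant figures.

τ_allow = 109/2.8 = 38.93 MPa.
For a hollow shaft τ = 16T/[πd_o³(1−k⁴)] with k = 0.64, so 1−k⁴ = 0.8322.
d_o³ = 16T/[π τ_allow (1−k⁴)] = 16×1.1200×10^7/(π×38.93×0.8322) = 1.761×10^6 mm³.
d_o = 120.8 mm.

d_o = 121 mm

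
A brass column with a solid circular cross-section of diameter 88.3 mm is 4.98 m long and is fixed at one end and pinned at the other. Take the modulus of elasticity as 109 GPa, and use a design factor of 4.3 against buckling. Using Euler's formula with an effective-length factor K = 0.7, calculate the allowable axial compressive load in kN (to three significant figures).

P_allow = 61.4 kN

I = πd⁴/64 = π×88.3⁴/64 = 2.984×10^6 mm⁴.
Effective length L_e = KL = 0.7×4.98 m = 3486 mm.
Euler critical load P_cr = π²EI/L_e² = π²×109000×2.984×10^6/3486² = 264200 N.
P_allow = P_cr/n = 264200/4.3 = 61430 N.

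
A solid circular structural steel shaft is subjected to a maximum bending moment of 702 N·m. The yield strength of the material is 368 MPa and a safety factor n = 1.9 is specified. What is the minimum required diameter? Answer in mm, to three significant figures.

d = 33.3 mm

σ_allow = 368/1.9 = 193.7 MPa.
For a solid circular section σ = 32M/(πd³), so d³ = 32M/(π σ_allow) = 32×702000/(π×193.7) = 36920 mm³.
d = 33.30 mm.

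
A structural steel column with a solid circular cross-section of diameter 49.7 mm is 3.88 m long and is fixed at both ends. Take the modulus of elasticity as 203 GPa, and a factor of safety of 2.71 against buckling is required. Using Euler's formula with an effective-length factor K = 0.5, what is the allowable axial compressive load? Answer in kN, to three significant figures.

I = πd⁴/64 = π×49.7⁴/64 = 299500 mm⁴.
Effective length L_e = KL = 0.5×3.88 m = 1940 mm.
Euler critical load P_cr = π²EI/L_e² = π²×203000×299500/1940² = 159400 N.
P_allow = P_cr/n = 159400/2.71 = 58830 N.

P_allow = 58.8 kN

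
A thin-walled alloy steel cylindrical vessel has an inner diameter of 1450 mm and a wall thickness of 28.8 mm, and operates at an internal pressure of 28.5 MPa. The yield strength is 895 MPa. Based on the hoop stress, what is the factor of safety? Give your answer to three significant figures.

σ_h = pD/(2t) = 28.5×1450/(2×28.8) = 717.4 MPa.
n = 895/717.4 = 1.247.

n = 1.25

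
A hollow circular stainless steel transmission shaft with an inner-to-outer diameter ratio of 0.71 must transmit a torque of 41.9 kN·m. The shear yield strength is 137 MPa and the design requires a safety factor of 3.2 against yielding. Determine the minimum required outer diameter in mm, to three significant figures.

τ_allow = 137/3.2 = 42.81 MPa.
For a hollow shaft τ = 16T/[πd_o³(1−k⁴)] with k = 0.71, so 1−k⁴ = 0.7459.
d_o³ = 16T/[π τ_allow (1−k⁴)] = 16×4.1900×10^7/(π×42.81×0.7459) = 6.683×10^6 mm³.
d_o = 188.4 mm.

d_o = 188 mm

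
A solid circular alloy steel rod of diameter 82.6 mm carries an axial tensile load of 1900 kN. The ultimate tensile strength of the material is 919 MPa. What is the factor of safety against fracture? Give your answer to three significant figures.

A = πd²/4 = 5359 mm².
σ = F/A = 1900000/5359 = 354.6 MPa.
n = 919/354.6 = 2.592.

n = 2.59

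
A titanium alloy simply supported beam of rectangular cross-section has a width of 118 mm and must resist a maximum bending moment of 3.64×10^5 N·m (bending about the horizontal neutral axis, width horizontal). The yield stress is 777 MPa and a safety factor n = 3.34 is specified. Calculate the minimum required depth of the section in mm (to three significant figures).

h = 282 mm

σ_allow = 777/3.34 = 232.6 MPa.
For a rectangular section σ = 6M/(bh²), so h² = 6M/(b σ_allow) = 6×3.6400×10^8/(118×232.6) = 79560 mm².
h = 282.1 mm.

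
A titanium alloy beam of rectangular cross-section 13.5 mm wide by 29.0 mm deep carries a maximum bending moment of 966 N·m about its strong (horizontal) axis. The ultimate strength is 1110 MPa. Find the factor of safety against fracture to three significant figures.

n = 2.17

Section modulus S = bh²/6 = 13.5×29.0²/6 = 1892 mm³.
σ = M/S = 966000/1892 = 510.5 MPa.
n = 1110/510.5 = 2.174.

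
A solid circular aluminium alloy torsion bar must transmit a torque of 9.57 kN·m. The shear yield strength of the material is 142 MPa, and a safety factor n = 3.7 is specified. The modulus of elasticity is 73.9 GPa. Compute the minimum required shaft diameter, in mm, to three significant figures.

d = 108 mm

Allowable shear stress τ_allow = 142/3.7 = 38.38 MPa.
For a solid shaft τ = 16T/(πd³), so d³ = 16T/(π τ_allow) = 16×9570000/(π×38.38) = 1.270×10^6 mm³.
d = (1.270×10^6)^(1/3) = 108.3 mm.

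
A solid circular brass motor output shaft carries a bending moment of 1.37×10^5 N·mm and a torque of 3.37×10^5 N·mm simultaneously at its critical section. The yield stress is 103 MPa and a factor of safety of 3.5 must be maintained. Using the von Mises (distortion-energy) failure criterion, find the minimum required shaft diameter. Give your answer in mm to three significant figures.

d = 48.1 mm

σ_allow = σ_y/n = 103/3.5 = 29.43 MPa.
For a solid shaft σ_b = 32M/(πd³) and τ = 16T/(πd³), so the von Mises stress is σ' = (16/πd³)·√(4M²+3T²).
√(4M²+3T²) = √(4×(137000)² + 3×(337000)²) = 644800 N·mm.
d³ = 16×644800/(π×29.43) = 111600 mm³.
d = 48.14 mm.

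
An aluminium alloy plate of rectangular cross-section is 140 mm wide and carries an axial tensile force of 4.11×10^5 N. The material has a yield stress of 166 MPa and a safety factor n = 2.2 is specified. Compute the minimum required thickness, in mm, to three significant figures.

t = 38.9 mm

σ_allow = 166/2.2 = 75.45 MPa.
Required area A = F/σ_allow = 411000/75.45 = 5447 mm².
t = A/w = 5447/140 = 38.91 mm.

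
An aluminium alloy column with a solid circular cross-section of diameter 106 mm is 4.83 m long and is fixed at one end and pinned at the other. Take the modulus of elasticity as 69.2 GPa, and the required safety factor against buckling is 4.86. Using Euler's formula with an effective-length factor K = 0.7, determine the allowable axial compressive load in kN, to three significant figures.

P_allow = 76.2 kN

I = πd⁴/64 = π×106⁴/64 = 6.197×10^6 mm⁴.
Effective length L_e = KL = 0.7×4.83 m = 3381 mm.
Euler critical load P_cr = π²EI/L_e² = π²×69200×6.197×10^6/3381² = 370300 N.
P_allow = P_cr/n = 370300/4.86 = 76190 N.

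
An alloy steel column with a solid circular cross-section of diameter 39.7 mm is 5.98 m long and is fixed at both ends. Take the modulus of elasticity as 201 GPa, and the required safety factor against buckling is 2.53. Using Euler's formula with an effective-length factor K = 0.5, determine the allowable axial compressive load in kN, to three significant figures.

I = πd⁴/64 = π×39.7⁴/64 = 121900 mm⁴.
Effective length L_e = KL = 0.5×5.98 m = 2990 mm.
Euler critical load P_cr = π²EI/L_e² = π²×201000×121900/2990² = 27060 N.
P_allow = P_cr/n = 27060/2.53 = 10690 N.

P_allow = 10.7 kN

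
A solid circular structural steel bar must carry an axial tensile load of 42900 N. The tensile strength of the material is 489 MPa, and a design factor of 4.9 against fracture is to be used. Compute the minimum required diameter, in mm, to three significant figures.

d = 23.4 mm

Allowable stress σ_allow = 489/4.9 = 99.80 MPa.
Required area A = F/σ_allow = 42900/99.80 = 429.9 mm².
A = πd²/4 → d = √(4A/π) = 23.40 mm.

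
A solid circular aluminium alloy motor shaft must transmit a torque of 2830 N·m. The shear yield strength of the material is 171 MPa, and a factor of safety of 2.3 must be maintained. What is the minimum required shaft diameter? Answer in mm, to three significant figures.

d = 57.9 mm

Allowable shear stress τ_allow = 171/2.3 = 74.35 MPa.
For a solid shaft τ = 16T/(πd³), so d³ = 16T/(π τ_allow) = 16×2830000/(π×74.35) = 193900 mm³.
d = (193900)^(1/3) = 57.88 mm.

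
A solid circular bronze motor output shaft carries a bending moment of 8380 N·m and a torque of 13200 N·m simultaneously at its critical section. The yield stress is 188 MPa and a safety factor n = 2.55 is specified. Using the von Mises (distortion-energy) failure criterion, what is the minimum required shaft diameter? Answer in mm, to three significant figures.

σ_allow = σ_y/n = 188/2.55 = 73.73 MPa.
For a solid shaft σ_b = 32M/(πd³) and τ = 16T/(πd³), so the von Mises stress is σ' = (16/πd³)·√(4M²+3T²).
√(4M²+3T²) = √(4×(8.380×10^6)² + 3×(1.320×10^7)²) = 2.835×10^7 N·mm.
d³ = 16×2.835×10^7/(π×73.73) = 1.958×10^6 mm³.
d = 125.1 mm.

d = 125 mm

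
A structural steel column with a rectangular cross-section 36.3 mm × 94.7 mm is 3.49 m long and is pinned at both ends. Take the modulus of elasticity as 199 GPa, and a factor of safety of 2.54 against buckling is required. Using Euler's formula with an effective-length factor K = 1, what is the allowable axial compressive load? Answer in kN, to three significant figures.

P_allow = 24.0 kN

Buckling occurs about the weak axis: I_min = h·b³/12 = 94.7×36.3³/12 = 377500 mm⁴ (b = 36.3 mm is the smaller dimension).
Effective length L_e = KL = 1×3.49 m = 3490 mm.
Euler critical load P_cr = π²EI/L_e² = π²×199000×377500/3490² = 60870 N.
P_allow = P_cr/n = 60870/2.54 = 23960 N.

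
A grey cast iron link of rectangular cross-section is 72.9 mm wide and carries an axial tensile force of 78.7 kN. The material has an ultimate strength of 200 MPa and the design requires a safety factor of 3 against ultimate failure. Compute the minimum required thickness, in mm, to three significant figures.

σ_allow = 200/3 = 66.67 MPa.
Required area A = F/σ_allow = 78700/66.67 = 1180 mm².
t = A/w = 1180/72.9 = 16.19 mm.

t = 16.2 mm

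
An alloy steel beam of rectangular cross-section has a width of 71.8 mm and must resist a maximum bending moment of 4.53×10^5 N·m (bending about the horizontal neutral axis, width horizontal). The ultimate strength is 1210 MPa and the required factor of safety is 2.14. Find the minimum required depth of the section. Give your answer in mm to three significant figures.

σ_allow = 1210/2.14 = 565.4 MPa.
For a rectangular section σ = 6M/(bh²), so h² = 6M/(b σ_allow) = 6×4.5300×10^8/(71.8×565.4) = 66950 mm².
h = 258.7 mm.

h = 259 mm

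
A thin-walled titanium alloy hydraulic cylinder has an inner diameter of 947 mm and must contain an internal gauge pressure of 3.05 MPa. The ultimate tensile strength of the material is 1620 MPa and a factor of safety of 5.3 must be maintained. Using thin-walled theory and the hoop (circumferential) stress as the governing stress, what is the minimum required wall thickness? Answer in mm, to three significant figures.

σ_allow = 1620/5.3 = 305.7 MPa.
Hoop stress σ_h = pD/(2t), so t = pD/(2σ_allow) = 3.05×947/(2×305.7) = 4.725 mm.

t = 4.72 mm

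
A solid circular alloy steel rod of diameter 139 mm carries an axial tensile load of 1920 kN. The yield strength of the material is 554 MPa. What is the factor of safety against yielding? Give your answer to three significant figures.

A = πd²/4 = 15170 mm².
σ = F/A = 1920000/15170 = 126.5 MPa.
n = 554/126.5 = 4.379.

n = 4.38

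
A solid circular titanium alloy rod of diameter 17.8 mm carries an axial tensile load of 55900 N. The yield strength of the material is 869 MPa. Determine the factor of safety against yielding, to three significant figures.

A = πd²/4 = 248.8 mm².
σ = F/A = 55900/248.8 = 224.6 MPa.
n = 869/224.6 = 3.868.

n = 3.87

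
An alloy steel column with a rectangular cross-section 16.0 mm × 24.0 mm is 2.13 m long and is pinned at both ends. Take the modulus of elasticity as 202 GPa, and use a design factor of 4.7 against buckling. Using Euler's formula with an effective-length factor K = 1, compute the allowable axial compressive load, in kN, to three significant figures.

Buckling occurs about the weak axis: I_min = h·b³/12 = 24.0×16.0³/12 = 8192 mm⁴ (b = 16.0 mm is the smaller dimension).
Effective length L_e = KL = 1×2.13 m = 2130 mm.
Euler critical load P_cr = π²EI/L_e² = π²×202000×8192/2130² = 3600 N.
P_allow = P_cr/n = 3600/4.7 = 765.9 N.

P_allow = 0.766 kN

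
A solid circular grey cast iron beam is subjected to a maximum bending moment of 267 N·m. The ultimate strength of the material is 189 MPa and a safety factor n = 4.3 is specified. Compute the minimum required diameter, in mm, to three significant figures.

σ_allow = 189/4.3 = 43.95 MPa.
For a solid circular section σ = 32M/(πd³), so d³ = 32M/(π σ_allow) = 32×267000/(π×43.95) = 61880 mm³.
d = 39.55 mm.

d = 39.6 mm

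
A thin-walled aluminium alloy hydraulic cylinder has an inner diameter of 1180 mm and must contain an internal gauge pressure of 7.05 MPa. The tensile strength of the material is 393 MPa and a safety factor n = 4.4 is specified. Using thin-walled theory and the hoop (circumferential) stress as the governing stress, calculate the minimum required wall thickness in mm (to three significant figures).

t = 46.6 mm

σ_allow = 393/4.4 = 89.32 MPa.
Hoop stress σ_h = pD/(2t), so t = pD/(2σ_allow) = 7.05×1180/(2×89.32) = 46.57 mm.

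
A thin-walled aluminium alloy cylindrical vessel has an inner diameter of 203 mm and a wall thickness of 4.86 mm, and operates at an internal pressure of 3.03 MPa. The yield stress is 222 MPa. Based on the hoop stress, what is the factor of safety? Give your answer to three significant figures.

σ_h = pD/(2t) = 3.03×203/(2×4.86) = 63.28 MPa.
n = 222/63.28 = 3.508.

n = 3.51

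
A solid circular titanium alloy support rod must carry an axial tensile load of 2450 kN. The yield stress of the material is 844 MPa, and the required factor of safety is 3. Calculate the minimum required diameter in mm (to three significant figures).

d = 105 mm

Allowable stress σ_allow = 844/3 = 281.3 MPa.
Required area A = F/σ_allow = 2450000/281.3 = 8709 mm².
A = πd²/4 → d = √(4A/π) = 105.3 mm.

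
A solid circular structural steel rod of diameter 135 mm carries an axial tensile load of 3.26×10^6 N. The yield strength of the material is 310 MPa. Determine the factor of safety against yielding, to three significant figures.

n = 1.36

A = πd²/4 = 14310 mm².
σ = F/A = 3260000/14310 = 227.8 MPa.
n = 310/227.8 = 1.361.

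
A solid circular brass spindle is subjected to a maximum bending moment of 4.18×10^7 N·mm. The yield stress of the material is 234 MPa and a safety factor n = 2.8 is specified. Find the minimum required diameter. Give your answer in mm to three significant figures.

σ_allow = 234/2.8 = 83.57 MPa.
For a solid circular section σ = 32M/(πd³), so d³ = 32M/(π σ_allow) = 32×4.1800×10^7/(π×83.57) = 5.095×10^6 mm³.
d = 172.1 mm.

d = 172 mm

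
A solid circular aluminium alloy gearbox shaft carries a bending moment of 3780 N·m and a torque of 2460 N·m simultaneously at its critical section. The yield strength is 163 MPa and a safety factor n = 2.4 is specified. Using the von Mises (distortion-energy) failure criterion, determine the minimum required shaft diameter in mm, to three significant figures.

σ_allow = σ_y/n = 163/2.4 = 67.92 MPa.
For a solid shaft σ_b = 32M/(πd³) and τ = 16T/(πd³), so the von Mises stress is σ' = (16/πd³)·√(4M²+3T²).
√(4M²+3T²) = √(4×(3.780×10^6)² + 3×(2.460×10^6)²) = 8.678×10^6 N·mm.
d³ = 16×8.678×10^6/(π×67.92) = 650800 mm³.
d = 86.66 mm.

d = 86.7 mm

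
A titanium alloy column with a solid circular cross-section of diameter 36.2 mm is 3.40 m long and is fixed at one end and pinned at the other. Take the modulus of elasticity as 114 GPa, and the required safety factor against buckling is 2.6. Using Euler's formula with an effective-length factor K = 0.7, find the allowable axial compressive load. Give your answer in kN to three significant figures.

I = πd⁴/64 = π×36.2⁴/64 = 84300 mm⁴.
Effective length L_e = KL = 0.7×3.40 m = 2380 mm.
Euler critical load P_cr = π²EI/L_e² = π²×114000×84300/2380² = 16740 N.
P_allow = P_cr/n = 16740/2.6 = 6440 N.

P_allow = 6.44 kN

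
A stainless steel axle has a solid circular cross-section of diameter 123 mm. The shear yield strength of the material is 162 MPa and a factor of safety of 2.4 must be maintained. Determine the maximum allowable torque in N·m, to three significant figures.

τ_allow = 162/2.4 = 67.50 MPa.
For a solid shaft T_allow = τ_allow·πd³/16; πd³/16 = π×123³/16 = 365400 mm³.
T_allow = 67.50×365400 = 2.466×10^7 N·mm = 24660 N·m.

T_allow = 24700 N·m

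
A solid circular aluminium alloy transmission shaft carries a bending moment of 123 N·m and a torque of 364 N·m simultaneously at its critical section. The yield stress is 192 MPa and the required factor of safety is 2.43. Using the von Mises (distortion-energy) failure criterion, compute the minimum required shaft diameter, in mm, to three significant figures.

d = 35.2 mm

σ_allow = σ_y/n = 192/2.43 = 79.01 MPa.
For a solid shaft σ_b = 32M/(πd³) and τ = 16T/(πd³), so the von Mises stress is σ' = (16/πd³)·√(4M²+3T²).
√(4M²+3T²) = √(4×(123000)² + 3×(364000)²) = 676800 N·mm.
d³ = 16×676800/(π×79.01) = 43620 mm³.
d = 35.20 mm.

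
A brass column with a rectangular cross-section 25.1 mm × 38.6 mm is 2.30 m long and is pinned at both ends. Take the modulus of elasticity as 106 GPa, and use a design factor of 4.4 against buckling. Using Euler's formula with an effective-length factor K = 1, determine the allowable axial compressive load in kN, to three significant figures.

P_allow = 2.29 kN

Buckling occurs about the weak axis: I_min = h·b³/12 = 38.6×25.1³/12 = 50870 mm⁴ (b = 25.1 mm is the smaller dimension).
Effective length L_e = KL = 1×2.30 m = 2300 mm.
Euler critical load P_cr = π²EI/L_e² = π²×106000×50870/2300² = 10060 N.
P_allow = P_cr/n = 10060/4.4 = 2286 N.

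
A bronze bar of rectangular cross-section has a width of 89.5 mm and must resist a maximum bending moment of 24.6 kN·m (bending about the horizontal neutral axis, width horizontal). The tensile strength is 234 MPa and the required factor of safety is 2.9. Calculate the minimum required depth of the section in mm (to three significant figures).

h = 143 mm

σ_allow = 234/2.9 = 80.69 MPa.
For a rectangular section σ = 6M/(bh²), so h² = 6M/(b σ_allow) = 6×2.4600×10^7/(89.5×80.69) = 20440 mm².
h = 143.0 mm.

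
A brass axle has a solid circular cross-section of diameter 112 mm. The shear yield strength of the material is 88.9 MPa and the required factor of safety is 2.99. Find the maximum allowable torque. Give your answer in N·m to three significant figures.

τ_allow = 88.9/2.99 = 29.73 MPa.
For a solid shaft T_allow = τ_allow·πd³/16; πd³/16 = π×112³/16 = 275900 mm³.
T_allow = 29.73×275900 = 8.202×10^6 N·mm = 8202 N·m.

T_allow = 8200 N·m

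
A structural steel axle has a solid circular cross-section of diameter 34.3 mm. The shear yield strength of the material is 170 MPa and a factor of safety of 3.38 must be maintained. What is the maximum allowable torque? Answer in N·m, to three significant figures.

τ_allow = 170/3.38 = 50.30 MPa.
For a solid shaft T_allow = τ_allow·πd³/16; πd³/16 = π×34.3³/16 = 7923 mm³.
T_allow = 50.30×7923 = 398500 N·mm = 398.5 N·m.

T_allow = 399 N·m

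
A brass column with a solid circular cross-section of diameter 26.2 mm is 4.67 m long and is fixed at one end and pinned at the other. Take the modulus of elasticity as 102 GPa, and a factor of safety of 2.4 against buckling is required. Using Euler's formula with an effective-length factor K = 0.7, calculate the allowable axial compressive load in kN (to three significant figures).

P_allow = 0.908 kN

I = πd⁴/64 = π×26.2⁴/64 = 23130 mm⁴.
Effective length L_e = KL = 0.7×4.67 m = 3269 mm.
Euler critical load P_cr = π²EI/L_e² = π²×102000×23130/3269² = 2179 N.
P_allow = P_cr/n = 2179/2.4 = 907.9 N.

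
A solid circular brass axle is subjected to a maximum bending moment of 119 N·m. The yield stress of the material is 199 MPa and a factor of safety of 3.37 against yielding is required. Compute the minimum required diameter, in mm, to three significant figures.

σ_allow = 199/3.37 = 59.05 MPa.
For a solid circular section σ = 32M/(πd³), so d³ = 32M/(π σ_allow) = 32×119000/(π×59.05) = 20530 mm³.
d = 27.38 mm.

d = 27.4 mm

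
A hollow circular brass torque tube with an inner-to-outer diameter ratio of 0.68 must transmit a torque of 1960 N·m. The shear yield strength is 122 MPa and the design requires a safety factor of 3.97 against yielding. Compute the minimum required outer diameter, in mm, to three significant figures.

τ_allow = 122/3.97 = 30.73 MPa.
For a hollow shaft τ = 16T/[πd_o³(1−k⁴)] with k = 0.68, so 1−k⁴ = 0.7862.
d_o³ = 16T/[π τ_allow (1−k⁴)] = 16×1960000/(π×30.73×0.7862) = 413200 mm³.
d_o = 74.48 mm.

d_o = 74.5 mm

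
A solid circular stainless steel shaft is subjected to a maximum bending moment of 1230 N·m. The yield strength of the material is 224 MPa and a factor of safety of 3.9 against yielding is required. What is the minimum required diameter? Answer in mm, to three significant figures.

d = 60.2 mm

σ_allow = 224/3.9 = 57.44 MPa.
For a solid circular section σ = 32M/(πd³), so d³ = 32M/(π σ_allow) = 32×1230000/(π×57.44) = 218100 mm³.
d = 60.20 mm.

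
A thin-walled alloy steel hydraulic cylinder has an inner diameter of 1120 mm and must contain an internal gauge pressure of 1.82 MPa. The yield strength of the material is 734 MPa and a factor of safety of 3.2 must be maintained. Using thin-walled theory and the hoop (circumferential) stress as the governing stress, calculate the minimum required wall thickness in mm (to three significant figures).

σ_allow = 734/3.2 = 229.4 MPa.
Hoop stress σ_h = pD/(2t), so t = pD/(2σ_allow) = 1.82×1120/(2×229.4) = 4.443 mm.

t = 4.44 mm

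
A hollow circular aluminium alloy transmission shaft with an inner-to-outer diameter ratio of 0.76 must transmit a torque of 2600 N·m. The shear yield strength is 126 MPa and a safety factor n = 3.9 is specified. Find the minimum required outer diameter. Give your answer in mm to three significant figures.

d_o = 85.0 mm

τ_allow = 126/3.9 = 32.31 MPa.
For a hollow shaft τ = 16T/[πd_o³(1−k⁴)] with k = 0.76, so 1−k⁴ = 0.6664.
d_o³ = 16T/[π τ_allow (1−k⁴)] = 16×2600000/(π×32.31×0.6664) = 615100 mm³.
d_o = 85.04 mm.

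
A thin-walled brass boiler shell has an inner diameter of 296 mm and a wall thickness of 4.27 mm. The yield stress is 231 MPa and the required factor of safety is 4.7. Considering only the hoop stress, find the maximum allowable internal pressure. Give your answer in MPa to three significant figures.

p_allow = 1.42 MPa

σ_allow = 231/4.7 = 49.15 MPa.
σ_h = pD/(2t) → p_allow = 2σ_allow t/D = 2×49.15×4.27/296 = 1.418 MPa.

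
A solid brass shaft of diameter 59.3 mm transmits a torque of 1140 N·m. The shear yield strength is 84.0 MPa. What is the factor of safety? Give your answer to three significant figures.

n = 3.02

τ = 16T/(πd³) = 16×1140000/(π×59.3³) = 27.84 MPa.
n = τ_limit/τ = 84.0/27.84 = 3.017.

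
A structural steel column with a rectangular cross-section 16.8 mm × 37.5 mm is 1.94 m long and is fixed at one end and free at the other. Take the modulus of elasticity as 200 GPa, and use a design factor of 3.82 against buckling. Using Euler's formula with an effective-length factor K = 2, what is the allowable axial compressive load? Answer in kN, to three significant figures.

Buckling occurs about the weak axis: I_min = h·b³/12 = 37.5×16.8³/12 = 14820 mm⁴ (b = 16.8 mm is the smaller dimension).
Effective length L_e = KL = 2×1.94 m = 3880 mm.
Euler critical load P_cr = π²EI/L_e² = π²×200000×14820/3880² = 1943 N.
P_allow = P_cr/n = 1943/3.82 = 508.6 N.

P_allow = 0.509 kN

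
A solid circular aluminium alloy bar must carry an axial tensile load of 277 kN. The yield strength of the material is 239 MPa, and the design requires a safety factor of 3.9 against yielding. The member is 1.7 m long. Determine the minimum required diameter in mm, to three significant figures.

Allowable stress σ_allow = 239/3.9 = 61.28 MPa.
Required area A = F/σ_allow = 277000/61.28 = 4520 mm².
A = πd²/4 → d = √(4A/π) = 75.86 mm.

d = 75.9 mm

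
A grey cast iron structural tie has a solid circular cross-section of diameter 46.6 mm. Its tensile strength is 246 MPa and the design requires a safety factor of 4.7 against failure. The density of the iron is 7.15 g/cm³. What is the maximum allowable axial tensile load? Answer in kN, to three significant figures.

F_allow = 89.3 kN

σ_allow = 246/4.7 = 52.34 MPa.
A = πd²/4 = π×46.6²/4 = 1706 mm².
F_allow = σ_allow × A = 52.34×1706 = 89270 N.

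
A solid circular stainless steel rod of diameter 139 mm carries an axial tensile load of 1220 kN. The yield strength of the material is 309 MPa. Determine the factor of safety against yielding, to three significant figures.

A = πd²/4 = 15170 mm².
σ = F/A = 1220000/15170 = 80.40 MPa.
n = 309/80.40 = 3.843.

n = 3.84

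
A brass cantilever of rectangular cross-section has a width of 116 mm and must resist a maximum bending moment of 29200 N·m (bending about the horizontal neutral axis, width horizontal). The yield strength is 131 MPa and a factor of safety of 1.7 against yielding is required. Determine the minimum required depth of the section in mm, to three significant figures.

h = 140 mm

σ_allow = 131/1.7 = 77.06 MPa.
For a rectangular section σ = 6M/(bh²), so h² = 6M/(b σ_allow) = 6×2.9200×10^7/(116×77.06) = 19600 mm².
h = 140.0 mm.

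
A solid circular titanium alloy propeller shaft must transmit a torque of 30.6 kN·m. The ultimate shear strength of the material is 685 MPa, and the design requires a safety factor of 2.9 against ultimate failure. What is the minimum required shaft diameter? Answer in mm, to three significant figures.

d = 87.1 mm

Allowable shear stress τ_allow = 685/2.9 = 236.2 MPa.
For a solid shaft τ = 16T/(πd³), so d³ = 16T/(π τ_allow) = 16×3.0600×10^7/(π×236.2) = 659800 mm³.
d = (659800)^(1/3) = 87.06 mm.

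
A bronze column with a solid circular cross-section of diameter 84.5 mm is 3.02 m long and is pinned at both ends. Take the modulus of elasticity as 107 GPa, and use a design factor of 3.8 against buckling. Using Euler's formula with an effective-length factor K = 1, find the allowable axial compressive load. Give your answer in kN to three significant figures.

P_allow = 76.3 kN

I = πd⁴/64 = π×84.5⁴/64 = 2.503×10^6 mm⁴.
Effective length L_e = KL = 1×3.02 m = 3020 mm.
Euler critical load P_cr = π²EI/L_e² = π²×107000×2.503×10^6/3020² = 289800 N.
P_allow = P_cr/n = 289800/3.8 = 76260 N.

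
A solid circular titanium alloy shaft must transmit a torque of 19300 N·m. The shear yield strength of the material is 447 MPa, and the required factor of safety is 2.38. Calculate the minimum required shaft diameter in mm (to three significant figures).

d = 80.6 mm

Allowable shear stress τ_allow = 447/2.38 = 187.8 MPa.
For a solid shaft τ = 16T/(πd³), so d³ = 16T/(π τ_allow) = 16×1.9300×10^7/(π×187.8) = 523400 mm³.
d = (523400)^(1/3) = 80.59 mm.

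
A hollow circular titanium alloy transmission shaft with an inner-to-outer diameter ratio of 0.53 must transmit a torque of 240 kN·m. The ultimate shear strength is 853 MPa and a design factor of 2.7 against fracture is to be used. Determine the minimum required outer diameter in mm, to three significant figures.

d_o = 161 mm

τ_allow = 853/2.7 = 315.9 MPa.
For a hollow shaft τ = 16T/[πd_o³(1−k⁴)] with k = 0.53, so 1−k⁴ = 0.9211.
d_o³ = 16T/[π τ_allow (1−k⁴)] = 16×2.4000×10^8/(π×315.9×0.9211) = 4.200×10^6 mm³.
d_o = 161.3 mm.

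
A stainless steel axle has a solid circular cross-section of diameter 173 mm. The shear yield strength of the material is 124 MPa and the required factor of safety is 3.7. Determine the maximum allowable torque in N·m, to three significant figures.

τ_allow = 124/3.7 = 33.51 MPa.
For a solid shaft T_allow = τ_allow·πd³/16; πd³/16 = π×173³/16 = 1.017×10^6 mm³.
T_allow = 33.51×1.017×10^6 = 3.407×10^7 N·mm = 34070 N·m.

T_allow = 34100 N·m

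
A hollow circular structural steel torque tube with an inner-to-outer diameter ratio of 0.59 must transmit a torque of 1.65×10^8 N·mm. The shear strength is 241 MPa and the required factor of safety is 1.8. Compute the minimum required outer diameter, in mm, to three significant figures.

τ_allow = 241/1.8 = 133.9 MPa.
For a hollow shaft τ = 16T/[πd_o³(1−k⁴)] with k = 0.59, so 1−k⁴ = 0.8788.
d_o³ = 16T/[π τ_allow (1−k⁴)] = 16×1.6500×10^8/(π×133.9×0.8788) = 7.142×10^6 mm³.
d_o = 192.6 mm.

d_o = 193 mm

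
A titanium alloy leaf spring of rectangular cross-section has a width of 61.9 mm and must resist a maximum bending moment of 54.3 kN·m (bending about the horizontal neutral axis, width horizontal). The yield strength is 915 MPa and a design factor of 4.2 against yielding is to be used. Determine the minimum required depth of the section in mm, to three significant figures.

σ_allow = 915/4.2 = 217.9 MPa.
For a rectangular section σ = 6M/(bh²), so h² = 6M/(b σ_allow) = 6×5.4300×10^7/(61.9×217.9) = 24160 mm².
h = 155.4 mm.

h = 155 mm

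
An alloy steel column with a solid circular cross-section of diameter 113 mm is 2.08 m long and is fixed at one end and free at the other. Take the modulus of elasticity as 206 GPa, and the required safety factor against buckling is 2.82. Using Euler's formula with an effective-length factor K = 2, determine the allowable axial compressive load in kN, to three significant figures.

P_allow = 333 kN

I = πd⁴/64 = π×113⁴/64 = 8.004×10^6 mm⁴.
Effective length L_e = KL = 2×2.08 m = 4160 mm.
Euler critical load P_cr = π²EI/L_e² = π²×206000×8.004×10^6/4160² = 940300 N.
P_allow = P_cr/n = 940300/2.82 = 333400 N.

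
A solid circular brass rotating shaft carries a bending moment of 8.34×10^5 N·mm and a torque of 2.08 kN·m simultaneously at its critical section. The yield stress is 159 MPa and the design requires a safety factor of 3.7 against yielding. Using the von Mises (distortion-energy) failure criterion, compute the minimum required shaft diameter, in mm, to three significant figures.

d = 77.8 mm

σ_allow = σ_y/n = 159/3.7 = 42.97 MPa.
For a solid shaft σ_b = 32M/(πd³) and τ = 16T/(πd³), so the von Mises stress is σ' = (16/πd³)·√(4M²+3T²).
√(4M²+3T²) = √(4×(834000)² + 3×(2.080×10^6)²) = 3.970×10^6 N·mm.
d³ = 16×3.970×10^6/(π×42.97) = 470500 mm³.
d = 77.78 mm.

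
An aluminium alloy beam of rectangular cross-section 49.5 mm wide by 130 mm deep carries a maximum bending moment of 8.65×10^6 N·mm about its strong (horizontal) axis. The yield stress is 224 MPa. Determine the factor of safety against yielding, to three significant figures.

Section modulus S = bh²/6 = 49.5×130²/6 = 139400 mm³.
σ = M/S = 8650000/139400 = 62.04 MPa.
n = 224/62.04 = 3.611.

n = 3.61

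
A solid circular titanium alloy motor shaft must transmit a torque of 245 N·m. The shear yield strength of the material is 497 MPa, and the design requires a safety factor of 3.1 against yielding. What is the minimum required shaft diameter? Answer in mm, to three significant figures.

d = 19.8 mm

Allowable shear stress τ_allow = 497/3.1 = 160.3 MPa.
For a solid shaft τ = 16T/(πd³), so d³ = 16T/(π τ_allow) = 16×245000/(π×160.3) = 7783 mm³.
d = (7783)^(1/3) = 19.82 mm.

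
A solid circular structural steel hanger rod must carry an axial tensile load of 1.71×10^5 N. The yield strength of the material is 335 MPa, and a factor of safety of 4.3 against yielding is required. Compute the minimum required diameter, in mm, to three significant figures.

Allowable stress σ_allow = 335/4.3 = 77.91 MPa.
Required area A = F/σ_allow = 171000/77.91 = 2195 mm².
A = πd²/4 → d = √(4A/π) = 52.86 mm.

d = 52.9 mm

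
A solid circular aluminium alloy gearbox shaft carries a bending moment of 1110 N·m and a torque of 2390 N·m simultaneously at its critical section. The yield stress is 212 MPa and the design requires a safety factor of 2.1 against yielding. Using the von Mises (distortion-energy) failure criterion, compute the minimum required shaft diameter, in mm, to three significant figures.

σ_allow = σ_y/n = 212/2.1 = 101.0 MPa.
For a solid shaft σ_b = 32M/(πd³) and τ = 16T/(πd³), so the von Mises stress is σ' = (16/πd³)·√(4M²+3T²).
√(4M²+3T²) = √(4×(1.110×10^6)² + 3×(2.390×10^6)²) = 4.697×10^6 N·mm.
d³ = 16×4.697×10^6/(π×101.0) = 237000 mm³.
d = 61.88 mm.

d = 61.9 mm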